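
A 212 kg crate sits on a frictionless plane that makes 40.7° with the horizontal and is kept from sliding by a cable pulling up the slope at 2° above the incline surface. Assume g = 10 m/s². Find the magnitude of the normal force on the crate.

Take axes along and perpendicular to the incline. Weight components: W sin 40.7° = 1382 N down-slope, W cos 40.7° = 1607 N into the surface.
Along incline: T cos 2° = W sin 40.7° → T = 1383 N.
Perpendicular: N = W cos 40.7° − T sin 2° = 1559 N.

N ≈ 1560 N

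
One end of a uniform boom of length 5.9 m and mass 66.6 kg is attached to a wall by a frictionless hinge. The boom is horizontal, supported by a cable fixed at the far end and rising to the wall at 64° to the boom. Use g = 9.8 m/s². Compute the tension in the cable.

T ≈ 363 N

Take torques about the hinge: T sin 64° · 5.9 = 66.6×9.8×2.95 = 1925.4 N·m.
So T = 1925.4 / (0.8988 × 5.9) = 363.09 N.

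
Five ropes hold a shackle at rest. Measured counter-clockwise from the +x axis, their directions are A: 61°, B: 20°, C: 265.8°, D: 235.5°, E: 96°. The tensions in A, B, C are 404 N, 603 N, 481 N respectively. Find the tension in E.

T_E ≈ 853 N

Resolve: ΣF_x = 404 cos 61° + 603 cos 20° + 481 cos 265.8° + T_D cos 235.5° + T_E cos 96° = 0.
        ΣF_y = 404 sin 61° + 603 sin 20° + 481 sin 265.8° + T_D sin 235.5° + T_E sin 96° = 0.
The known terms sum to (727.3, 79.88) N, so -0.5664 T_D − 0.1045 T_E = -727.3 and -0.8241 T_D + 0.9945 T_E = -79.88.
Solving simultaneously: T_D = 1127 N, T_E = 853.2 N.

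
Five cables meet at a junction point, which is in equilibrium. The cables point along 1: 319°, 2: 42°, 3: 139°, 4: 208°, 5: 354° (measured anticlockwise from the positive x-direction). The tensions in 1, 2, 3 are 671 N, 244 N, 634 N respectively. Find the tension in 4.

T_4 ≈ 286 N

Resolve: ΣF_x = 671 cos 319° + 244 cos 42° + 634 cos 139° + T_4 cos 208° + T_5 cos 354° = 0.
        ΣF_y = 671 sin 319° + 244 sin 42° + 634 sin 139° + T_4 sin 208° + T_5 sin 354° = 0.
The known terms sum to (209.3, 139) N, so -0.8829 T_4 + 0.9945 T_5 = -209.3 and -0.4695 T_4 − 0.1045 T_5 = -139.
Solving simultaneously: T_4 = 286.3 N, T_5 = 43.79 N.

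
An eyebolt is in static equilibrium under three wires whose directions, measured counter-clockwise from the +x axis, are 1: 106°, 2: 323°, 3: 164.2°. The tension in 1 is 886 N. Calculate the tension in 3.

Resolve: ΣF_x = 886 cos 106° + T_2 cos 323° + T_3 cos 164.2° = 0.
        ΣF_y = 886 sin 106° + T_2 sin 323° + T_3 sin 164.2° = 0.
The known terms sum to (-244.2, 851.7) N, so 0.7986 T_2 − 0.9622 T_3 = 244.2 and -0.6018 T_2 + 0.2723 T_3 = -851.7.
Solving simultaneously: T_2 = 2082 N, T_3 = 1474 N.

T_3 ≈ 1470 N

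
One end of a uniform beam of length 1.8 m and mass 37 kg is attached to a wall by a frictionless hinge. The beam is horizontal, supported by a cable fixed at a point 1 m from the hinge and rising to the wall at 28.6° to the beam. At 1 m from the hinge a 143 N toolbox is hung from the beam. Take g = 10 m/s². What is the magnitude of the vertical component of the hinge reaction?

|H_y| ≈ 37 N

Take torques about the hinge: T sin 28.6° · 1 = 37×10×0.9 + 143×1 = 476 N·m.
So T = 476 / (0.4787 × 1) = 994.38 N.
ΣF_y = 0: H_y = (37×10 + 143) − T sin 28.6° = 513 − 476 = 37 N.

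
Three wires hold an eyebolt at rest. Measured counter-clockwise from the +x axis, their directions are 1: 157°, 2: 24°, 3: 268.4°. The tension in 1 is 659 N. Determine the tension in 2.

Resolve: ΣF_x = 659 cos 157° + T_2 cos 24° + T_3 cos 268.4° = 0.
        ΣF_y = 659 sin 157° + T_2 sin 24° + T_3 sin 268.4° = 0.
The known terms sum to (-606.6, 257.5) N, so 0.9135 T_2 − 0.0279 T_3 = 606.6 and 0.4067 T_2 − 0.9996 T_3 = -257.5.
Solving simultaneously: T_2 = 680.4 N, T_3 = 534.4 N.

T_2 ≈ 680 N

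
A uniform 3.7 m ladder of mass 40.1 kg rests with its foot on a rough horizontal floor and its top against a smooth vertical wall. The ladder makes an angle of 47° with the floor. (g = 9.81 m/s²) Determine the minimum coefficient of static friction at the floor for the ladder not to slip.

ΣF_y = 0: N_floor = 40.1×9.81 = 393.38 N.
Torques about the foot: N_wall · 3.7 sin 47° = 40.1×9.81×1.85 cos 47° → N_wall = 183.42 N.
ΣF_x = 0: f_floor = N_wall = 183.42 N.
μ_min = f_floor / N_floor = 183.42 / 393.38 = 0.4663.

μ_min ≈ 0.466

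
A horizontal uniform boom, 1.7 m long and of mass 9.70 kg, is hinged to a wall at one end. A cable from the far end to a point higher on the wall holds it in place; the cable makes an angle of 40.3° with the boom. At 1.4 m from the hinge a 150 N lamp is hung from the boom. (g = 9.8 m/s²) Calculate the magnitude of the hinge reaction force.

|H| ≈ 215 N

Take torques about the hinge: T sin 40.3° · 1.7 = 9.70×9.8×0.85 + 150×1.4 = 290.8 N·m.
So T = 290.8 / (0.6468 × 1.7) = 264.47 N.
ΣF_x = 0: H_x = T cos 40.3° = 201.71 N.
ΣF_y = 0: H_y = (9.70×9.8 + 150) − T sin 40.3° = 245.06 − 171.06 = 74.001 N.
|H| = √(H_x² + H_y²) = √((201.71)² + (74.001)²) = 214.85 N.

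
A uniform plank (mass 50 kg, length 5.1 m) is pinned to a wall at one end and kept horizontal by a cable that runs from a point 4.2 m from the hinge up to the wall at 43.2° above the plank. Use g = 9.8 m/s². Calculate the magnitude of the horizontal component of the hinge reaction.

Take torques about the hinge: T sin 43.2° · 4.2 = 50×9.8×2.55 = 1249.5 N·m.
So T = 1249.5 / (0.6845 × 4.2) = 434.59 N.
ΣF_x = 0: H_x = T cos 43.2° = 316.81 N.

H_x ≈ 317 N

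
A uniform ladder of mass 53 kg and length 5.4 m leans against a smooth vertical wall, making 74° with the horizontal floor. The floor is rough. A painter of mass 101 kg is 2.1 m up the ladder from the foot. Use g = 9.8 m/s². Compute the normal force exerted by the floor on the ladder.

ΣF_y = 0: N_floor = 53×9.8 + 101×9.8 = 1509.2 N.

N_floor ≈ 1510 N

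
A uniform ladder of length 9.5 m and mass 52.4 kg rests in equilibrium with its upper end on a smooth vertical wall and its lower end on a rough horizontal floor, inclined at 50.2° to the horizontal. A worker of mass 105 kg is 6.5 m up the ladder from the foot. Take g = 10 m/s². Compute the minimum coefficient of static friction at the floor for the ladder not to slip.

ΣF_y = 0: N_floor = 52.4×10 + 105×10 = 1574 N.
Torques about the foot: N_wall · 9.5 sin 50.2° = 52.4×10×4.75 cos 50.2° + 105×10×6.5 cos 50.2° → N_wall = 816.86 N.
ΣF_x = 0: f_floor = N_wall = 816.86 N.
μ_min = f_floor / N_floor = 816.86 / 1574 = 0.519.

μ_min ≈ 0.519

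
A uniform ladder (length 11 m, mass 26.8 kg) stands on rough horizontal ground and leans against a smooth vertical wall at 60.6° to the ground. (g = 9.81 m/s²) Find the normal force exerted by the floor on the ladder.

N_floor ≈ 263 N

ΣF_y = 0: N_floor = 26.8×9.81 = 262.91 N.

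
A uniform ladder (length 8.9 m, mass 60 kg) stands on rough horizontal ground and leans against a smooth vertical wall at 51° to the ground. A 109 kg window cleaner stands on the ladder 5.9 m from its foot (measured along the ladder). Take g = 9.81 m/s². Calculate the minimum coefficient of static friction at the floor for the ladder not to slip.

μ_min ≈ 0.490

ΣF_y = 0: N_floor = 60×9.81 + 109×9.81 = 1657.9 N.
Torques about the foot: N_wall · 8.9 sin 51° = 60×9.81×4.45 cos 51° + 109×9.81×5.9 cos 51° → N_wall = 812.34 N.
ΣF_x = 0: f_floor = N_wall = 812.34 N.
μ_min = f_floor / N_floor = 812.34 / 1657.9 = 0.49.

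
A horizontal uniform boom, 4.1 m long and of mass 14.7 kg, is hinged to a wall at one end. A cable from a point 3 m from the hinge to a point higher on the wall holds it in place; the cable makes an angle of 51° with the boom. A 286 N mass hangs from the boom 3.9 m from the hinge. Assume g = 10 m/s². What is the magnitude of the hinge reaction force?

|H| ≈ 384 N

Take torques about the hinge: T sin 51° · 3 = 14.7×10×2.05 + 286×3.9 = 1416.7 N·m.
So T = 1416.7 / (0.7771 × 3) = 607.67 N.
ΣF_x = 0: H_x = T cos 51° = 382.42 N.
ΣF_y = 0: H_y = (14.7×10 + 286) − T sin 51° = 433 − 472.25 = -39.25 N.
|H| = √(H_x² + H_y²) = √((382.42)² + (-39.25)²) = 384.43 N.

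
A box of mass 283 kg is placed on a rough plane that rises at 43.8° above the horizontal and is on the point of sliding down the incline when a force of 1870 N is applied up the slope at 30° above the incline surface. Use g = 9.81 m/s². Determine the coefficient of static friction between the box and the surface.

On the verge of sliding down the incline, friction is at its maximum μN and acts up the slope.
Perpendicular to incline: N = W cos 43.8° − P sin 30° = 2004 − 935 = 1069 N.
Along incline: P cos 30° + μN = W sin 43.8° → μ = (W sin 43.8° − P cos 30°) / N = 0.2826.

μ ≈ 0.283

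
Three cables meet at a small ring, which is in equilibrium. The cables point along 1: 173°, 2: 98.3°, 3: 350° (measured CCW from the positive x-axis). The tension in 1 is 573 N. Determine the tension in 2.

Resolve: ΣF_x = 573 cos 173° + T_2 cos 98.3° + T_3 cos 350° = 0.
        ΣF_y = 573 sin 173° + T_2 sin 98.3° + T_3 sin 350° = 0.
The known terms sum to (-568.7, 69.83) N, so -0.1444 T_2 + 0.9848 T_3 = 568.7 and 0.9895 T_2 − 0.1736 T_3 = -69.83.
Solving simultaneously: T_2 = 31.59 N, T_3 = 582.1 N.

T_2 ≈ 31.6 N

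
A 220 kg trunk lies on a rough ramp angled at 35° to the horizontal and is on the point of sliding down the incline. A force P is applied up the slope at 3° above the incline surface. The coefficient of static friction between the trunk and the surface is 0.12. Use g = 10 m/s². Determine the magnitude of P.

On the verge of sliding down the incline, friction equals μN and acts up the slope.
Perpendicular: N + P sin 3° = W cos 35° = 1802 N.
Along incline: P cos 3° + μN = W sin 35° with W sin 35° = 1262 N.
Solving the pair for P and N: P = 1054 N, N = 1747 N (and f = μN = 209.6 N).

P ≈ 1050 N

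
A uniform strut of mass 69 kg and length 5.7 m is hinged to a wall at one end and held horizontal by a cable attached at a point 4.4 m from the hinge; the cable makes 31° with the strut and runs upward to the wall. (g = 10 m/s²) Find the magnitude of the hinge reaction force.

|H| ≈ 783 N

Take torques about the hinge: T sin 31° · 4.4 = 69×10×2.85 = 1966.5 N·m.
So T = 1966.5 / (0.5150 × 4.4) = 867.76 N.
ΣF_x = 0: H_x = T cos 31° = 743.82 N.
ΣF_y = 0: H_y = (69×10) − T sin 31° = 690 − 446.93 = 243.07 N.
|H| = √(H_x² + H_y²) = √((743.82)² + (243.07)²) = 782.53 N.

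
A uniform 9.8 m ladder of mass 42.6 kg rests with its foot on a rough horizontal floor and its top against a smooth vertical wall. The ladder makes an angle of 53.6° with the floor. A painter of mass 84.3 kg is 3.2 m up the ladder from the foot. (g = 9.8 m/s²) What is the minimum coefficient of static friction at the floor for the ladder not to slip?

μ_min ≈ 0.284

ΣF_y = 0: N_floor = 42.6×9.8 + 84.3×9.8 = 1243.6 N.
Torques about the foot: N_wall · 9.8 sin 53.6° = 42.6×9.8×4.9 cos 53.6° + 84.3×9.8×3.2 cos 53.6° → N_wall = 352.78 N.
ΣF_x = 0: f_floor = N_wall = 352.78 N.
μ_min = f_floor / N_floor = 352.78 / 1243.6 = 0.2837.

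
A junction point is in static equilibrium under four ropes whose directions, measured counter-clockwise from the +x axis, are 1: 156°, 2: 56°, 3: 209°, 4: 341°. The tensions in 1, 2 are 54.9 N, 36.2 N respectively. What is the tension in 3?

Resolve: ΣF_x = 54.9 cos 156° + 36.2 cos 56° + T_3 cos 209° + T_4 cos 341° = 0.
        ΣF_y = 54.9 sin 156° + 36.2 sin 56° + T_3 sin 209° + T_4 sin 341° = 0.
The known terms sum to (-29.91, 52.34) N, so -0.8746 T_3 + 0.9455 T_4 = 29.91 and -0.4848 T_3 − 0.3256 T_4 = -52.34.
Solving simultaneously: T_3 = 53.49 N, T_4 = 81.11 N.

T_3 ≈ 53.5 N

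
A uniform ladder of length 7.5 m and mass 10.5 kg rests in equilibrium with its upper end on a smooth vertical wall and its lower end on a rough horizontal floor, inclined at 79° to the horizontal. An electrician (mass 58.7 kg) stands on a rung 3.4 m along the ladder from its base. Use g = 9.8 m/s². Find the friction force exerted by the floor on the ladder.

f ≈ 60.7 N

Torques about the foot: N_wall · 7.5 sin 79° = 10.5×9.8×3.75 cos 79° + 58.7×9.8×3.4 cos 79° → N_wall = 60.692 N.
ΣF_x = 0: f_floor = N_wall = 60.692 N.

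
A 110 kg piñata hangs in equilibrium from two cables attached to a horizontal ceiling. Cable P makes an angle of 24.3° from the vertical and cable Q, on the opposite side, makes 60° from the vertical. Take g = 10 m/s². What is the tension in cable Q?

Angles from the horizontal: cable P is 90° − 24.3° = 65.7°, cable Q is 90° − 60° = 30°.
Weight W = 110 × 10 = 1100 N acts straight down.
Horizontal: T_P cos 65.7° = T_Q cos 30°  →  T_P = 2.104 T_Q.
Vertical: T_P sin 65.7° + T_Q sin 30° = 1100.
Substituting the horizontal relation into the vertical equation gives 2.418 T_Q = 1100, so T_Q = 454.9 N.

T_Q ≈ 455 N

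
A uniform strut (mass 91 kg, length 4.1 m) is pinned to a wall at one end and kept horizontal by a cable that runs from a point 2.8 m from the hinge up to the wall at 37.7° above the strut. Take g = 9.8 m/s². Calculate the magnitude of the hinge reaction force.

Take torques about the hinge: T sin 37.7° · 2.8 = 91×9.8×2.05 = 1828.2 N·m.
So T = 1828.2 / (0.6115 × 2.8) = 1067.7 N.
ΣF_x = 0: H_x = T cos 37.7° = 844.79 N.
ΣF_y = 0: H_y = (91×9.8) − T sin 37.7° = 891.8 − 652.93 = 238.88 N.
|H| = √(H_x² + H_y²) = √((844.79)² + (238.88)²) = 877.91 N.

|H| ≈ 878 N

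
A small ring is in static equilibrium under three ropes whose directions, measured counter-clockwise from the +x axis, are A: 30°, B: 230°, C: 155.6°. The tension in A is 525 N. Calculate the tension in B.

Resolve: ΣF_x = 525 cos 30° + T_B cos 230° + T_C cos 155.6° = 0.
        ΣF_y = 525 sin 30° + T_B sin 230° + T_C sin 155.6° = 0.
The known terms sum to (454.7, 262.5) N, so -0.6428 T_B − 0.9107 T_C = -454.7 and -0.7660 T_B + 0.4131 T_C = -262.5.
Solving simultaneously: T_B = 443.2 N, T_C = 186.4 N.

T_B ≈ 443 N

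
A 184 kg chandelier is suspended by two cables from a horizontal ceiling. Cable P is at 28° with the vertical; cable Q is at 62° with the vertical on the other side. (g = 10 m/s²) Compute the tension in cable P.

T_P ≈ 1620 N

Angles from the horizontal: cable P is 90° − 28° = 62°, cable Q is 90° − 62° = 28°.
Weight W = 184 × 10 = 1840 N acts straight down.
Horizontal: T_P cos 62° = T_Q cos 28°  →  T_Q = 0.5317 T_P.
Vertical: T_P sin 62° + T_Q sin 28° = 1840.
Substituting the horizontal relation into the vertical equation gives 1.133 T_P = 1840, so T_P = 1625 N.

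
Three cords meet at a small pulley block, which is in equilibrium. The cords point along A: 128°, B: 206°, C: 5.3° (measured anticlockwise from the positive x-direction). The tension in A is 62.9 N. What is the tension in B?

T_B ≈ 150 N

Resolve: ΣF_x = 62.9 cos 128° + T_B cos 206° + T_C cos 5.3° = 0.
        ΣF_y = 62.9 sin 128° + T_B sin 206° + T_C sin 5.3° = 0.
The known terms sum to (-38.73, 49.57) N, so -0.8988 T_B + 0.9957 T_C = 38.73 and -0.4384 T_B + 0.0924 T_C = -49.57.
Solving simultaneously: T_B = 149.7 N, T_C = 174.1 N.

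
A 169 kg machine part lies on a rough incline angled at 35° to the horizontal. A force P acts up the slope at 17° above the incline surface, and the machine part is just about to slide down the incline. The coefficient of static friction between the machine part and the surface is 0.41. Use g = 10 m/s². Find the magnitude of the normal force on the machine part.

N ≈ 1240 N

On the verge of sliding down the incline, friction equals μN and acts up the slope.
Perpendicular: N + P sin 17° = W cos 35° = 1384 N.
Along incline: P cos 17° + μN = W sin 35° with W sin 35° = 969.3 N.
Solving the pair for P and N: P = 480.3 N, N = 1244 N (and f = μN = 510 N).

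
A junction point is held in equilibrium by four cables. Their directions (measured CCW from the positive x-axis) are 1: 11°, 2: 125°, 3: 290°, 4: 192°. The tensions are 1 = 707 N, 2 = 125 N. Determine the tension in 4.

Resolve: ΣF_x = 707 cos 11° + 125 cos 125° + T_3 cos 290° + T_4 cos 192° = 0.
        ΣF_y = 707 sin 11° + 125 sin 125° + T_3 sin 290° + T_4 sin 192° = 0.
The known terms sum to (622.3, 237.3) N, so 0.3420 T_3 − 0.9781 T_4 = -622.3 and -0.9397 T_3 − 0.2079 T_4 = -237.3.
Solving simultaneously: T_3 = 103.7 N, T_4 = 672.5 N.

T_4 ≈ 672 N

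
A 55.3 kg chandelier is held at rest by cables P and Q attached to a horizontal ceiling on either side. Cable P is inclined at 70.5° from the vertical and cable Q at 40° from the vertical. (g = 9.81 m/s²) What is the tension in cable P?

Angles from the horizontal: cable P is 90° − 70.5° = 19.5°, cable Q is 90° − 40° = 50°.
Weight W = 55.3 × 9.81 = 542.5 N acts straight down.
Horizontal: T_P cos 19.5° = T_Q cos 50°  →  T_Q = 1.466 T_P.
Vertical: T_P sin 19.5° + T_Q sin 50° = 542.5.
Substituting the horizontal relation into the vertical equation gives 1.457 T_P = 542.5, so T_P = 372.3 N.

T_P ≈ 372 N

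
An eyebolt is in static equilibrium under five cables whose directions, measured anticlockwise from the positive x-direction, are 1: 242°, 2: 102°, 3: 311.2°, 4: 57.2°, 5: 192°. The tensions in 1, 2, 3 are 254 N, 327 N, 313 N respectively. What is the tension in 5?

Resolve: ΣF_x = 254 cos 242° + 327 cos 102° + 313 cos 311.2° + T_4 cos 57.2° + T_5 cos 192° = 0.
        ΣF_y = 254 sin 242° + 327 sin 102° + 313 sin 311.2° + T_4 sin 57.2° + T_5 sin 192° = 0.
The known terms sum to (18.94, -139.9) N, so 0.5417 T_4 − 0.9781 T_5 = -18.94 and 0.8406 T_4 − 0.2079 T_5 = 139.9.
Solving simultaneously: T_4 = 198.4 N, T_5 = 129.3 N.

T_5 ≈ 129 N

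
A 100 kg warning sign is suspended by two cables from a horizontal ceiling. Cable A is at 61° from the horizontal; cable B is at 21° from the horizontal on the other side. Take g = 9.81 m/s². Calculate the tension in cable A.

T_A ≈ 925 N

Weight W = 100 × 9.81 = 981 N acts straight down.
Horizontal: T_A cos 61° = T_B cos 21°  →  T_B = 0.5193 T_A.
Vertical: T_A sin 61° + T_B sin 21° = 981.
Substituting the horizontal relation into the vertical equation gives 1.061 T_A = 981, so T_A = 924.8 N.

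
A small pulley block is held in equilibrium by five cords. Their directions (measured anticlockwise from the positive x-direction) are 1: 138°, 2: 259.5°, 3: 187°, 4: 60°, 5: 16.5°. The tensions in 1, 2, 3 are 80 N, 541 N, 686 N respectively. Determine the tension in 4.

T_4 ≈ 437 N

Resolve: ΣF_x = 80 cos 138° + 541 cos 259.5° + 686 cos 187° + T_4 cos 60° + T_5 cos 16.5° = 0.
        ΣF_y = 80 sin 138° + 541 sin 259.5° + 686 sin 187° + T_4 sin 60° + T_5 sin 16.5° = 0.
The known terms sum to (-838.9, -562) N, so 0.5000 T_4 + 0.9588 T_5 = 838.9 and 0.8660 T_4 + 0.2840 T_5 = 562.
Solving simultaneously: T_4 = 436.7 N, T_5 = 647.2 N.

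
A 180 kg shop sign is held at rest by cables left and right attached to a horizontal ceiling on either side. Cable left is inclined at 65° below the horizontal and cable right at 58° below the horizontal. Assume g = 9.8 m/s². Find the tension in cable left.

T_left ≈ 1110 N

Weight W = 180 × 9.8 = 1764 N acts straight down.
Horizontal: T_left cos 65° = T_right cos 58°  →  T_right = 0.7975 T_left.
Vertical: T_left sin 65° + T_right sin 58° = 1764.
Substituting the horizontal relation into the vertical equation gives 1.583 T_left = 1764, so T_left = 1115 N.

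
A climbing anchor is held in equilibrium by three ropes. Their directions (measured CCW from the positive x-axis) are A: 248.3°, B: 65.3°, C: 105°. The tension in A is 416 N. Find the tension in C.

T_C ≈ 34.1 N

Resolve: ΣF_x = 416 cos 248.3° + T_B cos 65.3° + T_C cos 105° = 0.
        ΣF_y = 416 sin 248.3° + T_B sin 65.3° + T_C sin 105° = 0.
The known terms sum to (-153.8, -386.5) N, so 0.4179 T_B − 0.2588 T_C = 153.8 and 0.9085 T_B + 0.9659 T_C = 386.5.
Solving simultaneously: T_B = 389.2 N, T_C = 34.08 N.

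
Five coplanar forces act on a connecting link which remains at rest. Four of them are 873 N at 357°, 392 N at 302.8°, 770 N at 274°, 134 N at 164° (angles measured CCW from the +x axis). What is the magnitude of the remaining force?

F ≈ 1500 N

Sum the known components: ΣF_x = 1009 N, ΣF_y = -1106 N.
For equilibrium the remaining force must supply (−ΣF_x, −ΣF_y) = (-1009, 1106) N.
Magnitude = √((-1009)² + (1106)²) = 1497 N; direction = atan2(1106, -1009) = 132.4°.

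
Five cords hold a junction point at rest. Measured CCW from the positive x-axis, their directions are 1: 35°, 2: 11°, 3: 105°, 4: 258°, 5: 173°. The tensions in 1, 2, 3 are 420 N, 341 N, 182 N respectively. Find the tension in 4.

T_4 ≈ 557 N

Resolve: ΣF_x = 420 cos 35° + 341 cos 11° + 182 cos 105° + T_4 cos 258° + T_5 cos 173° = 0.
        ΣF_y = 420 sin 35° + 341 sin 11° + 182 sin 105° + T_4 sin 258° + T_5 sin 173° = 0.
The known terms sum to (631.7, 481.8) N, so -0.2079 T_4 − 0.9925 T_5 = -631.7 and -0.9781 T_4 + 0.1219 T_5 = -481.8.
Solving simultaneously: T_4 = 557.3 N, T_5 = 519.7 N.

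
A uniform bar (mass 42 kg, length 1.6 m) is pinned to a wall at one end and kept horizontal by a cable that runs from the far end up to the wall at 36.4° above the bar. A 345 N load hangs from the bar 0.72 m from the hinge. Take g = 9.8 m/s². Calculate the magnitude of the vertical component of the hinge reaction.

|H_y| ≈ 396 N

Take torques about the hinge: T sin 36.4° · 1.6 = 42×9.8×0.8 + 345×0.72 = 577.68 N·m.
So T = 577.68 / (0.5934 × 1.6) = 608.42 N.
ΣF_y = 0: H_y = (42×9.8 + 345) − T sin 36.4° = 756.6 − 361.05 = 395.55 N.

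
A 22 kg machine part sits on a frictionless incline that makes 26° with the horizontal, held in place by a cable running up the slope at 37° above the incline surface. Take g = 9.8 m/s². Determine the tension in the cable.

T ≈ 118 N

Take axes along and perpendicular to the incline. Weight components: W sin 26° = 94.51 N down-slope, W cos 26° = 193.8 N into the surface.
Along incline: T cos 37° = W sin 26° → T = 118.3 N.
Perpendicular: N = W cos 26° − T sin 37° = 122.6 N.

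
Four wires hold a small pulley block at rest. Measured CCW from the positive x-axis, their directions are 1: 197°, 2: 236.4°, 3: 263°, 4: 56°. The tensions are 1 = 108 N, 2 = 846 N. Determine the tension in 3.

Resolve: ΣF_x = 108 cos 197° + 846 cos 236.4° + T_3 cos 263° + T_4 cos 56° = 0.
        ΣF_y = 108 sin 197° + 846 sin 236.4° + T_3 sin 263° + T_4 sin 56° = 0.
The known terms sum to (-571.5, -736.2) N, so -0.1219 T_3 + 0.5592 T_4 = 571.5 and -0.9925 T_3 + 0.8290 T_4 = 736.2.
Solving simultaneously: T_3 = 136.7 N, T_4 = 1052 N.

T_3 ≈ 137 N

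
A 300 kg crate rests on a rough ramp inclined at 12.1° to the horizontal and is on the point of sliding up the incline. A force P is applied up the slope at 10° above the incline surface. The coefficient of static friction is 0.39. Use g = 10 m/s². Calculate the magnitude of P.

P ≈ 1680 N

On the verge of sliding up the incline, friction equals μN and acts down the slope.
Perpendicular: N + P sin 10° = W cos 12.1° = 2933 N.
Along incline: P cos 10° = W sin 12.1° + μN  with W sin 12.1° = 628.9 N.
Solving the pair for P and N: P = 1684 N, N = 2641 N (and f = μN = 1030 N).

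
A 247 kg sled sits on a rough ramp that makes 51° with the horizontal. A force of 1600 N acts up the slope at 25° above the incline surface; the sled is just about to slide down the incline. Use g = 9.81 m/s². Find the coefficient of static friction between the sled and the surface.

On the verge of sliding down the incline, friction is at its maximum μN and acts up the slope.
Perpendicular to incline: N = W cos 51° − P sin 25° = 1525 − 676.2 = 848.7 N.
Along incline: P cos 25° + μN = W sin 51° → μ = (W sin 51° − P cos 25°) / N = 0.5102.

μ ≈ 0.510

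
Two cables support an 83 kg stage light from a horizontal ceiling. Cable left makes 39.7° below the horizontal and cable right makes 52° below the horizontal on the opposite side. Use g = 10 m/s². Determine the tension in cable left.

Weight W = 83 × 10 = 830 N acts straight down.
Horizontal: T_left cos 39.7° = T_right cos 52°  →  T_right = 1.25 T_left.
Vertical: T_left sin 39.7° + T_right sin 52° = 830.
Substituting the horizontal relation into the vertical equation gives 1.624 T_left = 830, so T_left = 511.2 N.

T_left ≈ 511 N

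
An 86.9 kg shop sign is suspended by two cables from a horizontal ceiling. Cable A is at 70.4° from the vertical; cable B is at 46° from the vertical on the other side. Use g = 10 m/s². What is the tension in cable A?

T_A ≈ 698 N

Angles from the horizontal: cable A is 90° − 70.4° = 19.6°, cable B is 90° − 46° = 44°.
Weight W = 86.9 × 10 = 869 N acts straight down.
Horizontal: T_A cos 19.6° = T_B cos 44°  →  T_B = 1.31 T_A.
Vertical: T_A sin 19.6° + T_B sin 44° = 869.
Substituting the horizontal relation into the vertical equation gives 1.245 T_A = 869, so T_A = 697.9 N.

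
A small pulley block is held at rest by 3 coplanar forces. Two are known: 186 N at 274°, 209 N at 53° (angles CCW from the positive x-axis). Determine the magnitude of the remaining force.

F ≈ 140 N

Sum the known components: ΣF_x = 138.8 N, ΣF_y = -18.63 N.
For equilibrium the remaining force must supply (−ΣF_x, −ΣF_y) = (-138.8, 18.63) N.
Magnitude = √((-138.8)² + (18.63)²) = 140 N; direction = atan2(18.63, -138.8) = 172.4°.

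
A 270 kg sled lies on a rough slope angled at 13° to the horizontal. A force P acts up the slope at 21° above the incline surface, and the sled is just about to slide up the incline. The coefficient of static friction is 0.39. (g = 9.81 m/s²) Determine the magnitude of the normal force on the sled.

N ≈ 2050 N

On the verge of sliding up the incline, friction equals μN and acts down the slope.
Perpendicular: N + P sin 21° = W cos 13° = 2581 N.
Along incline: P cos 21° = W sin 13° + μN  with W sin 13° = 595.8 N.
Solving the pair for P and N: P = 1493 N, N = 2046 N (and f = μN = 797.9 N).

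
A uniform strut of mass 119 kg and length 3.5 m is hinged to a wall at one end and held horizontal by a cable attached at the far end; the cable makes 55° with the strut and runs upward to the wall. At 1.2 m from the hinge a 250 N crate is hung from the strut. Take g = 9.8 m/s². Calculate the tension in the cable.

Take torques about the hinge: T sin 55° · 3.5 = 119×9.8×1.75 + 250×1.2 = 2340.9 N·m.
So T = 2340.9 / (0.8192 × 3.5) = 816.47 N.

T ≈ 816 N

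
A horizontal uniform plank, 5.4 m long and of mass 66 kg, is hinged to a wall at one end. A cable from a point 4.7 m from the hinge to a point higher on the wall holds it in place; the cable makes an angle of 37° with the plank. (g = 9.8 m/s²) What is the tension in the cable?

T ≈ 617 N

Take torques about the hinge: T sin 37° · 4.7 = 66×9.8×2.7 = 1746.4 N·m.
So T = 1746.4 / (0.6018 × 4.7) = 617.41 N.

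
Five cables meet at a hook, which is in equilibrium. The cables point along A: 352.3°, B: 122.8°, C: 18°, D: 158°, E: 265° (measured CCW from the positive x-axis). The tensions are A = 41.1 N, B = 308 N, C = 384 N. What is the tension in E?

T_E ≈ 454 N

Resolve: ΣF_x = 41.1 cos 352.3° + 308 cos 122.8° + 384 cos 18° + T_D cos 158° + T_E cos 265° = 0.
        ΣF_y = 41.1 sin 352.3° + 308 sin 122.8° + 384 sin 18° + T_D sin 158° + T_E sin 265° = 0.
The known terms sum to (239.1, 372.1) N, so -0.9272 T_D − 0.0872 T_E = -239.1 and 0.3746 T_D − 0.9962 T_E = -372.1.
Solving simultaneously: T_D = 215.2 N, T_E = 454.4 N.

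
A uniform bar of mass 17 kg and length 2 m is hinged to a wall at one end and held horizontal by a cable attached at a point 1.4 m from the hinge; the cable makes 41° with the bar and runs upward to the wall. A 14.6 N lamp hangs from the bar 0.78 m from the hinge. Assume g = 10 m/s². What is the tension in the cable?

T ≈ 197 N

Take torques about the hinge: T sin 41° · 1.4 = 17×10×1 + 14.6×0.78 = 181.39 N·m.
So T = 181.39 / (0.6561 × 1.4) = 197.49 N.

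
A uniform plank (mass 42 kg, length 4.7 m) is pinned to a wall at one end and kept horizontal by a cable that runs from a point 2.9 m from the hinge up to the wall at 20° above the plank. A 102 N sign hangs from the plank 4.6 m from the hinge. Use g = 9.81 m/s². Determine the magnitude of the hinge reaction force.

Take torques about the hinge: T sin 20° · 2.9 = 42×9.81×2.35 + 102×4.6 = 1437.4 N·m.
So T = 1437.4 / (0.3420 × 2.9) = 1449.2 N.
ΣF_x = 0: H_x = T cos 20° = 1361.8 N.
ΣF_y = 0: H_y = (42×9.81 + 102) − T sin 20° = 514.02 − 495.67 = 18.349 N.
|H| = √(H_x² + H_y²) = √((1361.8)² + (18.349)²) = 1362 N.

|H| ≈ 1360 N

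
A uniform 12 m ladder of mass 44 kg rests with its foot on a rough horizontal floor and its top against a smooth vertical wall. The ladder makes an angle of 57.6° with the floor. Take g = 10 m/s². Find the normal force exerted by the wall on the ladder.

Torques about the foot: N_wall · 12 sin 57.6° = 44×10×6 cos 57.6° → N_wall = 139.62 N.

N_wall ≈ 140 N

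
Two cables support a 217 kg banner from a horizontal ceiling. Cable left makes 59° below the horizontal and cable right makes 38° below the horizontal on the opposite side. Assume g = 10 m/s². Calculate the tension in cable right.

T_right ≈ 1130 N

Weight W = 217 × 10 = 2170 N acts straight down.
Horizontal: T_left cos 59° = T_right cos 38°  →  T_left = 1.53 T_right.
Vertical: T_left sin 59° + T_right sin 38° = 2170.
Substituting the horizontal relation into the vertical equation gives 1.927 T_right = 2170, so T_right = 1126 N.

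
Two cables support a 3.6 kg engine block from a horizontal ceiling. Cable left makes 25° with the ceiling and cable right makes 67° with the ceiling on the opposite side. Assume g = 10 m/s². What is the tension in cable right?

T_right ≈ 32.6 N

Weight W = 3.6 × 10 = 36 N acts straight down.
Horizontal: T_left cos 25° = T_right cos 67°  →  T_left = 0.4311 T_right.
Vertical: T_left sin 25° + T_right sin 67° = 36.
Substituting the horizontal relation into the vertical equation gives 1.103 T_right = 36, so T_right = 32.65 N.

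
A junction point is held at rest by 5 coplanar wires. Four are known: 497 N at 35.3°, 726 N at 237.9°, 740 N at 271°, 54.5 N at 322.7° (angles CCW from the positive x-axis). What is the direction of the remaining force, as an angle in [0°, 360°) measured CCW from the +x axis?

θ ≈ 94°

Sum the known components: ΣF_x = 76.09 N, ΣF_y = -1101 N.
For equilibrium the remaining force must supply (−ΣF_x, −ΣF_y) = (-76.09, 1101) N.
Magnitude = √((-76.09)² + (1101)²) = 1103 N; direction = atan2(1101, -76.09) = 94.0°.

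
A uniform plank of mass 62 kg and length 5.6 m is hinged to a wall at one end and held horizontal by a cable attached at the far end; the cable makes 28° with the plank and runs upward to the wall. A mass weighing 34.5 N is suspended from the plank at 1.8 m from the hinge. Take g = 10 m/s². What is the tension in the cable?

T ≈ 684 N

Take torques about the hinge: T sin 28° · 5.6 = 62×10×2.8 + 34.5×1.8 = 1798.1 N·m.
So T = 1798.1 / (0.4695 × 5.6) = 683.94 N.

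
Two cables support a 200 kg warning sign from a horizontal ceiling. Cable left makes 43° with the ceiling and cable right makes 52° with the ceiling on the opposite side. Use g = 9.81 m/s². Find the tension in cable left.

T_left ≈ 1210 N

Weight W = 200 × 9.81 = 1962 N acts straight down.
Horizontal: T_left cos 43° = T_right cos 52°  →  T_right = 1.188 T_left.
Vertical: T_left sin 43° + T_right sin 52° = 1962.
Substituting the horizontal relation into the vertical equation gives 1.618 T_left = 1962, so T_left = 1213 N.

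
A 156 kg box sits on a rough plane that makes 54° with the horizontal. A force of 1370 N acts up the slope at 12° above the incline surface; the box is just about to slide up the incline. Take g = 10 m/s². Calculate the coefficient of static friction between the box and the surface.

On the verge of sliding up the incline, friction is at its maximum μN and acts down the slope.
Perpendicular to incline: N = W cos 54° − P sin 12° = 916.9 − 284.8 = 632.1 N.
Along incline: P cos 12° − μN = W sin 54° → μ = −(W sin 54° − P cos 12°) / N = 0.1234.

μ ≈ 0.123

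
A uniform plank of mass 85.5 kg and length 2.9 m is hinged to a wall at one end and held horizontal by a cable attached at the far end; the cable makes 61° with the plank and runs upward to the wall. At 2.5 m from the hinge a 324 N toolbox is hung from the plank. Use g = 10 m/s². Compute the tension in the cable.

T ≈ 808 N

Take torques about the hinge: T sin 61° · 2.9 = 85.5×10×1.45 + 324×2.5 = 2049.8 N·m.
So T = 2049.8 / (0.8746 × 2.9) = 808.13 N.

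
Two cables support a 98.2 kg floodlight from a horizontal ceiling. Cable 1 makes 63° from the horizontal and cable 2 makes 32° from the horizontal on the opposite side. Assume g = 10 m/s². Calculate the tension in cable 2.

Weight W = 98.2 × 10 = 982 N acts straight down.
Horizontal: T_1 cos 63° = T_2 cos 32°  →  T_1 = 1.868 T_2.
Vertical: T_1 sin 63° + T_2 sin 32° = 982.
Substituting the horizontal relation into the vertical equation gives 2.194 T_2 = 982, so T_2 = 447.5 N.

T_2 ≈ 448 N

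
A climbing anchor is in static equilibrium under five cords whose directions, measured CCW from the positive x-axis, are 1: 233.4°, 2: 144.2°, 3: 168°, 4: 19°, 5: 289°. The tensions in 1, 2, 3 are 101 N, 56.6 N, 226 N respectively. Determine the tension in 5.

Resolve: ΣF_x = 101 cos 233.4° + 56.6 cos 144.2° + 226 cos 168° + T_4 cos 19° + T_5 cos 289° = 0.
        ΣF_y = 101 sin 233.4° + 56.6 sin 144.2° + 226 sin 168° + T_4 sin 19° + T_5 sin 289° = 0.
The known terms sum to (-327.2, -0.9879) N, so 0.9455 T_4 + 0.3256 T_5 = 327.2 and 0.3256 T_4 − 0.9455 T_5 = 0.9879.
Solving simultaneously: T_4 = 309.7 N, T_5 = 105.6 N.

T_5 ≈ 106 N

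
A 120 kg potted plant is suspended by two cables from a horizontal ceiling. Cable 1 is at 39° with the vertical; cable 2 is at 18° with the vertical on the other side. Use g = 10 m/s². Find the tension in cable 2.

Angles from the horizontal: cable 1 is 90° − 39° = 51°, cable 2 is 90° − 18° = 72°.
Weight W = 120 × 10 = 1200 N acts straight down.
Horizontal: T_1 cos 51° = T_2 cos 72°  →  T_1 = 0.491 T_2.
Vertical: T_1 sin 51° + T_2 sin 72° = 1200.
Substituting the horizontal relation into the vertical equation gives 1.333 T_2 = 1200, so T_2 = 900.5 N.

T_2 ≈ 900 N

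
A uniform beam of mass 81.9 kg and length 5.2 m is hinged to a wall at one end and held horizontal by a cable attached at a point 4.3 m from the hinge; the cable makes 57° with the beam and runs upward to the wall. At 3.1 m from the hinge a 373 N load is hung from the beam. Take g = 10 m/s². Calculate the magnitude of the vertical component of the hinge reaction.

Take torques about the hinge: T sin 57° · 4.3 = 81.9×10×2.6 + 373×3.1 = 3285.7 N·m.
So T = 3285.7 / (0.8387 × 4.3) = 911.1 N.
ΣF_y = 0: H_y = (81.9×10 + 373) − T sin 57° = 1192 − 764.12 = 427.88 N.

|H_y| ≈ 428 N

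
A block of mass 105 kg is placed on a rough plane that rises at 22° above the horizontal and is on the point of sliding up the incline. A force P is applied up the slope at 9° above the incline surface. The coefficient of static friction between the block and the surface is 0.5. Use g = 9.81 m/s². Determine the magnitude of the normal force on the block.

N ≈ 828 N

On the verge of sliding up the incline, friction equals μN and acts down the slope.
Perpendicular: N + P sin 9° = W cos 22° = 955 N.
Along incline: P cos 9° = W sin 22° + μN  with W sin 22° = 385.9 N.
Solving the pair for P and N: P = 810 N, N = 828.3 N (and f = μN = 414.2 N).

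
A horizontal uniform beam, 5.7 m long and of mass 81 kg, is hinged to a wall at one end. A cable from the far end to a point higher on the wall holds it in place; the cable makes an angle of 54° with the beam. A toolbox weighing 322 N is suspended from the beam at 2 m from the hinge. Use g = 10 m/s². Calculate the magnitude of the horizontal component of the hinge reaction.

H_x ≈ 376 N

Take torques about the hinge: T sin 54° · 5.7 = 81×10×2.85 + 322×2 = 2952.5 N·m.
So T = 2952.5 / (0.8090 × 5.7) = 640.26 N.
ΣF_x = 0: H_x = T cos 54° = 376.34 N.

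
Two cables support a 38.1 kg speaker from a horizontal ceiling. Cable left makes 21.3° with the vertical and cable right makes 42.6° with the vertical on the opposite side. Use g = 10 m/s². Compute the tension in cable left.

Angles from the horizontal: cable left is 90° − 21.3° = 68.7°, cable right is 90° − 42.6° = 47.4°.
Weight W = 38.1 × 10 = 381 N acts straight down.
Horizontal: T_left cos 68.7° = T_right cos 47.4°  →  T_right = 0.5367 T_left.
Vertical: T_left sin 68.7° + T_right sin 47.4° = 381.
Substituting the horizontal relation into the vertical equation gives 1.327 T_left = 381, so T_left = 287.2 N.

T_left ≈ 287 N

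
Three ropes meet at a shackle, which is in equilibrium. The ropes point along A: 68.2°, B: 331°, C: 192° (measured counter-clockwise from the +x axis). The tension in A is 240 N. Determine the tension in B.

T_B ≈ 304 N

Resolve: ΣF_x = 240 cos 68.2° + T_B cos 331° + T_C cos 192° = 0.
        ΣF_y = 240 sin 68.2° + T_B sin 331° + T_C sin 192° = 0.
The known terms sum to (89.13, 222.8) N, so 0.8746 T_B − 0.9781 T_C = -89.13 and -0.4848 T_B − 0.2079 T_C = -222.8.
Solving simultaneously: T_B = 304 N, T_C = 362.9 N.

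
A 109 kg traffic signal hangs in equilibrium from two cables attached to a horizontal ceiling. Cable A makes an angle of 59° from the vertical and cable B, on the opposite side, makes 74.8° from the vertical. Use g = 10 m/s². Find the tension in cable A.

T_A ≈ 1460 N

Angles from the horizontal: cable A is 90° − 59° = 31°, cable B is 90° − 74.8° = 15.2°.
Weight W = 109 × 10 = 1090 N acts straight down.
Horizontal: T_A cos 31° = T_B cos 15.2°  →  T_B = 0.8882 T_A.
Vertical: T_A sin 31° + T_B sin 15.2° = 1090.
Substituting the horizontal relation into the vertical equation gives 0.7479 T_A = 1090, so T_A = 1457 N.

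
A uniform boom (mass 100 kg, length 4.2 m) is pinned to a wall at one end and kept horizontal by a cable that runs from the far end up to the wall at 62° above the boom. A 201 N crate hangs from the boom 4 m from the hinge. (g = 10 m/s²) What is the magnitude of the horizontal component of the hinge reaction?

H_x ≈ 368 N

Take torques about the hinge: T sin 62° · 4.2 = 100×10×2.1 + 201×4 = 2904 N·m.
So T = 2904 / (0.8829 × 4.2) = 783.09 N.
ΣF_x = 0: H_x = T cos 62° = 367.64 N.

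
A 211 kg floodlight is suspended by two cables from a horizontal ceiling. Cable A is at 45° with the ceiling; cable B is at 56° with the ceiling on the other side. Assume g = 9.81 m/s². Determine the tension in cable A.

T_A ≈ 1180 N

Weight W = 211 × 9.81 = 2070 N acts straight down.
Horizontal: T_A cos 45° = T_B cos 56°  →  T_B = 1.265 T_A.
Vertical: T_A sin 45° + T_B sin 56° = 2070.
Substituting the horizontal relation into the vertical equation gives 1.755 T_A = 2070, so T_A = 1179 N.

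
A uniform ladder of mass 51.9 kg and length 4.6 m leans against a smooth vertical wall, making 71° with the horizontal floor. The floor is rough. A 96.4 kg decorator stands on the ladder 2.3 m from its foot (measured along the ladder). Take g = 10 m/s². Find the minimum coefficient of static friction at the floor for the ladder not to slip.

μ_min ≈ 0.172

ΣF_y = 0: N_floor = 51.9×10 + 96.4×10 = 1483 N.
Torques about the foot: N_wall · 4.6 sin 71° = 51.9×10×2.3 cos 71° + 96.4×10×2.3 cos 71° → N_wall = 255.32 N.
ΣF_x = 0: f_floor = N_wall = 255.32 N.
μ_min = f_floor / N_floor = 255.32 / 1483 = 0.1722.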